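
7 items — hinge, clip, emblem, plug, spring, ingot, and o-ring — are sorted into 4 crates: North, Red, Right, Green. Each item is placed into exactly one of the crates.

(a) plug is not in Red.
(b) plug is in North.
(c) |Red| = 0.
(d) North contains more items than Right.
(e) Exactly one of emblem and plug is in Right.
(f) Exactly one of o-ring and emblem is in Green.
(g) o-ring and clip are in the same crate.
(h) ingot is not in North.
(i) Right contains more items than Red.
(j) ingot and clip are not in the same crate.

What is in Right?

Right = {emblem, ingot}

From (a): plug ∉ Red.
From (b): plug ∈ North.
From (h): ingot ∉ North.
(c): Red already has 0, so the rest are out.
(e) (exactly one): emblem ∈ Right.
(f) (exactly one): o-ring ∈ Green.
(g): clip matches o-ring: clip ∉ North.
(g): clip matches o-ring: clip ∉ Right.
(g): clip matches o-ring: clip ∈ Green.
(j): ingot ∉ Green.
Only one crate left: ingot ∈ Right.
Suppose hinge ∈ Right: no assignment then satisfies all the clues, so hinge ∉ Right.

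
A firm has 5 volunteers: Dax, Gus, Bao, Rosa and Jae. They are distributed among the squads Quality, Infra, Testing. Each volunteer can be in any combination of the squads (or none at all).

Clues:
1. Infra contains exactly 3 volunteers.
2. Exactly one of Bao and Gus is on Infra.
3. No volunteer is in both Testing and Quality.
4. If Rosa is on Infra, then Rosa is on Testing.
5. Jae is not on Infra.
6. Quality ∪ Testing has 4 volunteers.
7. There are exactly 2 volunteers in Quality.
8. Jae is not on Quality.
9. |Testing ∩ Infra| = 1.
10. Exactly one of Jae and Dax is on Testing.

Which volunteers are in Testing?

Testing = {Jae, Rosa}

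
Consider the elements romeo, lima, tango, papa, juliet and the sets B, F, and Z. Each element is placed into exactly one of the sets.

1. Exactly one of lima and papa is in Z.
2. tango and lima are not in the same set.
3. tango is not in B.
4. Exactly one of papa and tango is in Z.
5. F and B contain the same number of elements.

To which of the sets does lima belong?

lima: B

From (3): tango ∉ B.
Suppose lima ∉ B: no assignment then satisfies all the clues, so lima ∈ B.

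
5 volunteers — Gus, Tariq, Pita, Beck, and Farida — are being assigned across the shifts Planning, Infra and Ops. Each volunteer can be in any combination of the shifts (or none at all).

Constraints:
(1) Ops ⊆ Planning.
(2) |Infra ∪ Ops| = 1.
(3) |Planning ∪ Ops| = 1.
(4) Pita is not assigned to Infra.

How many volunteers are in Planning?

1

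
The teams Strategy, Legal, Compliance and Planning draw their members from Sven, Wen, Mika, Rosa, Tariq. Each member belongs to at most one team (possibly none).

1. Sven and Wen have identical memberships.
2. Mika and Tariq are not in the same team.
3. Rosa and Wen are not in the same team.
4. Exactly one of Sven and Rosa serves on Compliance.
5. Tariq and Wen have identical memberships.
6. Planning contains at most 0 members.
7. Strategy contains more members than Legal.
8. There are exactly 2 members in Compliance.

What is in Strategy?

Strategy = {Sven, Tariq, Wen}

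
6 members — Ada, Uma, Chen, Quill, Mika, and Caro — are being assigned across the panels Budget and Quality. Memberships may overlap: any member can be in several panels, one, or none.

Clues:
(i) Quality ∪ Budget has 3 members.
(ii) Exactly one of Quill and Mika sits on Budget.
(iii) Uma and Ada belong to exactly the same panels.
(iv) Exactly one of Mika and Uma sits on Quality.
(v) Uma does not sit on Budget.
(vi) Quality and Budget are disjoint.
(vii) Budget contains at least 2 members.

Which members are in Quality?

Quality = {Mika}

From (v): Uma ∉ Budget.
(iii): Ada matches Uma: Ada ∉ Budget.
Suppose Ada ∈ Quality: no assignment then satisfies all the clues, so Ada ∉ Quality.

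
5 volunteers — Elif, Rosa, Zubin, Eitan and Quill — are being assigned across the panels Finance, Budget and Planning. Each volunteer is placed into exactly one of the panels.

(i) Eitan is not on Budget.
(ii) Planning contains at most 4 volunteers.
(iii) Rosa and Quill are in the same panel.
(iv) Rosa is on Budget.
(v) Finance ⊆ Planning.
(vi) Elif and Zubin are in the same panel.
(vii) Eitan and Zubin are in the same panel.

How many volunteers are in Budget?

2

From (i): Eitan ∉ Budget.
From (iv): Rosa ∈ Budget.
(iii): Quill matches Rosa: Quill ∉ Finance.
(iii): Quill matches Rosa: Quill ∈ Budget.
(vii): Zubin matches Eitan: Zubin ∉ Budget.
(vi): Elif matches Zubin: Elif ∉ Budget.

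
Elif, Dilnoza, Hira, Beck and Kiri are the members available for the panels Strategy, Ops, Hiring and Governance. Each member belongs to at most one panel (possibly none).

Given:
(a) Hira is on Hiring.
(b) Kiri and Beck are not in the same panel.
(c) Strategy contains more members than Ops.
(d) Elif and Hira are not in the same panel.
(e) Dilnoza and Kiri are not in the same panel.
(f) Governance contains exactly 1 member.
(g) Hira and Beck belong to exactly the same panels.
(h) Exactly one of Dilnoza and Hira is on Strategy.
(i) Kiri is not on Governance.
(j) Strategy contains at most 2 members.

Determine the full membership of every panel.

Strategy = {Dilnoza}; Ops = {}; Hiring = {Beck, Hira}; Governance = {Elif}

From (a): Hira ∈ Hiring.
From (i): Kiri ∉ Governance.
(d): Elif ∉ Hiring.
(g): Beck matches Hira: Beck ∉ Strategy.
(g): Beck matches Hira: Beck ∉ Ops.
(g): Beck matches Hira: Beck ∈ Hiring.
(h) (exactly one): Dilnoza ∈ Strategy.
(b): Kiri ∉ Hiring.
(e): Kiri ∉ Strategy.
(f): only 1 candidates remain for Governance, so all are in.
Suppose Kiri ∈ Ops: no assignment then satisfies all the clues, so Kiri ∉ Ops.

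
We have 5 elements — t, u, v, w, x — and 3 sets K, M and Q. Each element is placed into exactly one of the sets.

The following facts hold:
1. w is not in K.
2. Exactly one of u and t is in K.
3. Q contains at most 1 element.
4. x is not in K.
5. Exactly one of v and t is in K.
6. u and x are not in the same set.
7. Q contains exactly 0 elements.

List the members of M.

M = {t, w, x}

From (1): w ∉ K.
From (4): x ∉ K.
(7): Q already has 0, so the rest are out.
Only one set left: w ∈ M.
Only one set left: x ∈ M.
(6): u ∉ M.
Only one set left: u ∈ K.
(2) (exactly one): t ∉ K.
(5) (exactly one): v ∈ K.
Only one set left: t ∈ M.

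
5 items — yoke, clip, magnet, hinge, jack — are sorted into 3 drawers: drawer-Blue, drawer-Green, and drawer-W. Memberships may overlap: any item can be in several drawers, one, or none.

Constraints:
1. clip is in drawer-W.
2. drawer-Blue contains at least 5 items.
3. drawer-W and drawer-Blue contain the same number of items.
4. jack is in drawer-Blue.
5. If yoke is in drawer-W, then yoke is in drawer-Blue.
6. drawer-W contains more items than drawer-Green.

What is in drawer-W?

From (1): clip ∈ drawer-W.
From (4): jack ∈ drawer-Blue.
(2): only 5 candidates remain for drawer-Blue, so all are in.
Suppose yoke ∉ drawer-W: no assignment then satisfies all the clues, so yoke ∈ drawer-W.

drawer-W = {clip, hinge, jack, magnet, yoke}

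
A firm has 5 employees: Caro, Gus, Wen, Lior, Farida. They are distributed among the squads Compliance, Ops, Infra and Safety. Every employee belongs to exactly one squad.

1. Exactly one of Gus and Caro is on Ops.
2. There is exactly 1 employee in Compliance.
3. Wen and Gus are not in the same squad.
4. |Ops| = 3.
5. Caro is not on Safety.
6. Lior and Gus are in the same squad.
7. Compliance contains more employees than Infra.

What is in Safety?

Safety = {Wen}

From (5): Caro ∉ Safety.
Suppose Gus ∈ Safety: no assignment then satisfies all the clues, so Gus ∉ Safety.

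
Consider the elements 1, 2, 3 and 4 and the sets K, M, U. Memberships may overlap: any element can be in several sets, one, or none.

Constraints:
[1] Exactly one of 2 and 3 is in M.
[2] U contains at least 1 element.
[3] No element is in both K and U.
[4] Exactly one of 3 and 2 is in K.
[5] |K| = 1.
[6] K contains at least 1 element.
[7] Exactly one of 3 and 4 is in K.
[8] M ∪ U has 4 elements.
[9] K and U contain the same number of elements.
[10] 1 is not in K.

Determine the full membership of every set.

K = {3}; M = {1, 3, 4}; U = {2}

From (10): 1 ∉ K.
Suppose 1 ∉ M: no assignment then satisfies all the clues, so 1 ∈ M.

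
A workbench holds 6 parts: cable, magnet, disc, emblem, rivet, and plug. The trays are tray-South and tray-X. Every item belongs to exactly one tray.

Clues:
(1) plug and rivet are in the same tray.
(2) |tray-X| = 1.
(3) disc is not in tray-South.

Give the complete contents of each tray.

tray-South = {cable, emblem, magnet, plug, rivet}; tray-X = {disc}

From (3): disc ∉ tray-South.
Only one tray left: disc ∈ tray-X.
(2): tray-X already has 1, so the rest are out.
Only one tray left: cable ∈ tray-South.
Only one tray left: magnet ∈ tray-South.
Only one tray left: emblem ∈ tray-South.
Only one tray left: rivet ∈ tray-South.
Only one tray left: plug ∈ tray-South.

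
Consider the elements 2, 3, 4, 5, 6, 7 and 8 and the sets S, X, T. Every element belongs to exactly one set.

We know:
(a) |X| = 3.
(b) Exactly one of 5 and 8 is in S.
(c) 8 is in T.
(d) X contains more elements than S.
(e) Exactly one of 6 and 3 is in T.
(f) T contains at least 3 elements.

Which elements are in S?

S = {5}

From (c): 8 ∈ T.
(b) (exactly one): 5 ∈ S.
Suppose 2 ∈ S: no assignment then satisfies all the clues, so 2 ∉ S.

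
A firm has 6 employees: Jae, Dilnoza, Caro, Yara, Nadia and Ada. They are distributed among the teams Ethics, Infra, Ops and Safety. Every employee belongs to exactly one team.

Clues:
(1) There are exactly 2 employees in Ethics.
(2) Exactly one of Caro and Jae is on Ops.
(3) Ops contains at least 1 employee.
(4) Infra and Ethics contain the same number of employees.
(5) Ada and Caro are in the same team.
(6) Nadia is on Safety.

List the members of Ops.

Ops = {Jae}

From (6): Nadia ∈ Safety.
Suppose Jae ∉ Ops: no assignment then satisfies all the clues, so Jae ∈ Ops.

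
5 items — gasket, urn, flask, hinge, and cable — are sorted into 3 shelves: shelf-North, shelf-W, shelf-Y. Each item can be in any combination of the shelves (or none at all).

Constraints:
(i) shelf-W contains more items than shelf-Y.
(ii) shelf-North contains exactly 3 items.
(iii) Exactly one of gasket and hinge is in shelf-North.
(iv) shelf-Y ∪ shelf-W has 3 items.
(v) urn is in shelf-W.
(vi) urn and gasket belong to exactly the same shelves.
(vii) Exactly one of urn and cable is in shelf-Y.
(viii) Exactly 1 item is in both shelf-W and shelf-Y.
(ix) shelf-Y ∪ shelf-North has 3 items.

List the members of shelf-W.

From (v): urn ∈ shelf-W.
(vi): gasket matches urn: gasket ∈ shelf-W.
Suppose flask ∈ shelf-W: no assignment then satisfies all the clues, so flask ∉ shelf-W.

shelf-W = {cable, gasket, urn}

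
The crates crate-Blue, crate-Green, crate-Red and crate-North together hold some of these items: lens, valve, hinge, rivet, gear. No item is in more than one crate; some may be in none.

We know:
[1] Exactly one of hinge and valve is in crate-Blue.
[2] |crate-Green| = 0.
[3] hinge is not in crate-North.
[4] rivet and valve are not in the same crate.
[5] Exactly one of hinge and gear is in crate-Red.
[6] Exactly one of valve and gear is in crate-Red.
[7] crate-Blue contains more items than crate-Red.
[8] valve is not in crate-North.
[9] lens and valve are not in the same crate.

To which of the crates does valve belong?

valve: none

From (3): hinge ∉ crate-North.
From (8): valve ∉ crate-North.
(2): crate-Green already has 0, so the rest are out.
Suppose valve ∈ crate-Blue: no assignment then satisfies all the clues, so valve ∉ crate-Blue.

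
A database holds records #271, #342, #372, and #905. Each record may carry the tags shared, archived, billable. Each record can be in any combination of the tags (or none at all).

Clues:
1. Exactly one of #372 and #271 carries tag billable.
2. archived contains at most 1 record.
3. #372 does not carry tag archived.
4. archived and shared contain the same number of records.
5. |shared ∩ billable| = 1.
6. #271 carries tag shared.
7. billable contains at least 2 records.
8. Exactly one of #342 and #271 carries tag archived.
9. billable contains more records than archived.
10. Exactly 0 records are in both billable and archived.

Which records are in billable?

From (3): #372 ∉ archived.
From (6): #271 ∈ shared.
Suppose #271 ∉ billable: no assignment then satisfies all the clues, so #271 ∈ billable.

billable = {#271, #905}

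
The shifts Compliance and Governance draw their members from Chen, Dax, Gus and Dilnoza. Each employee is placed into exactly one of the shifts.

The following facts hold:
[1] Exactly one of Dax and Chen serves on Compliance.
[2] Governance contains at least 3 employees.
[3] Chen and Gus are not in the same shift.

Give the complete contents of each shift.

Compliance = {Chen}; Governance = {Dax, Dilnoza, Gus}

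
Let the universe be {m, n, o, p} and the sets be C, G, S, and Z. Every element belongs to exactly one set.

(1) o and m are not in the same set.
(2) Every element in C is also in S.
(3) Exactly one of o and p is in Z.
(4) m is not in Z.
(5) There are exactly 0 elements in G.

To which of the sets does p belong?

From (4): m ∉ Z.
(5): G already has 0, so the rest are out.
Suppose p ∈ C: no assignment then satisfies all the clues, so p ∉ C.

p: S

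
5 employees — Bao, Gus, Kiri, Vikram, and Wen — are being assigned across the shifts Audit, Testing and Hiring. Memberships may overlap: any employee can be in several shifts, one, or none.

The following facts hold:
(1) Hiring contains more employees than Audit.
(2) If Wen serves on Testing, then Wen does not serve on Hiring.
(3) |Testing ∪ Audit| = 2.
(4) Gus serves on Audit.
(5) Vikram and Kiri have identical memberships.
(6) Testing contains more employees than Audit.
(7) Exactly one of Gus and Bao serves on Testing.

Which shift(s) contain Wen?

Wen: Testing

From (4): Gus ∈ Audit.
Suppose Wen ∈ Audit: no assignment then satisfies all the clues, so Wen ∉ Audit.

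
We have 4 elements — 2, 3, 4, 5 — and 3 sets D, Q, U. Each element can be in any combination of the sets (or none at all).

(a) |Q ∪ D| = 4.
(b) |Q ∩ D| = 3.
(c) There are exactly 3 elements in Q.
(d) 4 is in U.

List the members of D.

D = {2, 3, 4, 5}

From (d): 4 ∈ U.
Suppose 2 ∉ D: no assignment then satisfies all the clues, so 2 ∈ D.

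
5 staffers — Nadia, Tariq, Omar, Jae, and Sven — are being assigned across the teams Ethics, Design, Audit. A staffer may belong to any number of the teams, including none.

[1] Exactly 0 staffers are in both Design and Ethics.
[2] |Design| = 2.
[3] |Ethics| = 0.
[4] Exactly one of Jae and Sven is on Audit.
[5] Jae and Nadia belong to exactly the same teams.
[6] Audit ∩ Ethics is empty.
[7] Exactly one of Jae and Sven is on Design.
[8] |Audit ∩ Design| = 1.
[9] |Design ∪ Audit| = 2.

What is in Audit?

Audit = {Sven}

(3): Ethics already has 0, so the rest are out.
Suppose Nadia ∈ Audit: no assignment then satisfies all the clues, so Nadia ∉ Audit.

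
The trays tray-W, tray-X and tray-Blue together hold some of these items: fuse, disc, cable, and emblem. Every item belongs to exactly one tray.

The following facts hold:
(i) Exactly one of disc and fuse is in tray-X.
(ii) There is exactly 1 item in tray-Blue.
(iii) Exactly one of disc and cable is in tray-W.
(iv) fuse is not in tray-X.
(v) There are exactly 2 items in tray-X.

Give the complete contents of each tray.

tray-W = {cable}; tray-X = {disc, emblem}; tray-Blue = {fuse}

From (iv): fuse ∉ tray-X.
(i) (exactly one): disc ∈ tray-X.
(iii) (exactly one): cable ∈ tray-W.
(v): only 2 candidates remain for tray-X, so all are in.
(ii): only 1 candidates remain for tray-Blue, so all are in.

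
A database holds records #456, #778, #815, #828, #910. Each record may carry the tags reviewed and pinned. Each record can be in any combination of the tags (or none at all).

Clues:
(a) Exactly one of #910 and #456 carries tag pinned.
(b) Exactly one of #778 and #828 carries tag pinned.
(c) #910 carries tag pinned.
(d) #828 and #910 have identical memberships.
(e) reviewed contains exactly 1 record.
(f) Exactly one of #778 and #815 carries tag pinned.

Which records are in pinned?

From (c): #910 ∈ pinned.
(a) (exactly one): #456 ∉ pinned.
(d): #828 matches #910: #828 ∈ pinned.
(b) (exactly one): #778 ∉ pinned.
(f) (exactly one): #815 ∈ pinned.

pinned = {#815, #828, #910}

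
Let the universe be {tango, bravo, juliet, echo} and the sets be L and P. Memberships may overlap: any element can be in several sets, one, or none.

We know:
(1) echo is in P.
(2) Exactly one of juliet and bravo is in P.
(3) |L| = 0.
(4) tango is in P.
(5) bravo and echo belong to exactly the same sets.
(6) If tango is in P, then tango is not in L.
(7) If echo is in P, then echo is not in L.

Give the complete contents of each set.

L = {}; P = {bravo, echo, tango}

From (1): echo ∈ P.
From (4): tango ∈ P.
(3): L already has 0, so the rest are out.
(5): bravo matches echo: bravo ∈ P.
(2) (exactly one): juliet ∉ P.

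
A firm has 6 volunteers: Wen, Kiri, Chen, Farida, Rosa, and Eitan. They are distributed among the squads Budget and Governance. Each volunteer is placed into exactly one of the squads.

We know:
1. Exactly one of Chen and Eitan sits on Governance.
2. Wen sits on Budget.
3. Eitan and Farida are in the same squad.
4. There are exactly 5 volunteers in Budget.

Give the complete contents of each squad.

Budget = {Eitan, Farida, Kiri, Rosa, Wen}; Governance = {Chen}

From (2): Wen ∈ Budget.
Suppose Kiri ∉ Budget: no assignment then satisfies all the clues, so Kiri ∈ Budget.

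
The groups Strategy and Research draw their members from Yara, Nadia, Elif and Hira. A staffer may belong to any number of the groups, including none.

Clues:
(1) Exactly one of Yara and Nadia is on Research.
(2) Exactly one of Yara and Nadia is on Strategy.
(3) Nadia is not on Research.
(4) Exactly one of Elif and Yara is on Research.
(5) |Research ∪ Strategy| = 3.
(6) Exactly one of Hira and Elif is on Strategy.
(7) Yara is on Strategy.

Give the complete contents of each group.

Strategy = {Elif, Yara}; Research = {Hira, Yara}

From (3): Nadia ∉ Research.
From (7): Yara ∈ Strategy.
(1) (exactly one): Yara ∈ Research.
(2) (exactly one): Nadia ∉ Strategy.
(4) (exactly one): Elif ∉ Research.
Suppose Elif ∉ Strategy: no assignment then satisfies all the clues, so Elif ∈ Strategy.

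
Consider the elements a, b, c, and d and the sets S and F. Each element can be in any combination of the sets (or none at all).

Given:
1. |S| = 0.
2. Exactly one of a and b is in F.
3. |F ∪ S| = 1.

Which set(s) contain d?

d: none

(1): S already has 0, so the rest are out.
Suppose d ∈ F: no assignment then satisfies all the clues, so d ∉ F.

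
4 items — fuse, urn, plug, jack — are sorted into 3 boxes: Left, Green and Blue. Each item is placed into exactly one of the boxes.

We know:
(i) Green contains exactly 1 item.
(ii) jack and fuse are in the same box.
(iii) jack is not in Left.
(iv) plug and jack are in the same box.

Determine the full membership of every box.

Left = {}; Green = {urn}; Blue = {fuse, jack, plug}

From (iii): jack ∉ Left.
(ii): fuse matches jack: fuse ∉ Left.
(iv): plug matches jack: plug ∉ Left.
Suppose fuse ∈ Green: no assignment then satisfies all the clues, so fuse ∉ Green.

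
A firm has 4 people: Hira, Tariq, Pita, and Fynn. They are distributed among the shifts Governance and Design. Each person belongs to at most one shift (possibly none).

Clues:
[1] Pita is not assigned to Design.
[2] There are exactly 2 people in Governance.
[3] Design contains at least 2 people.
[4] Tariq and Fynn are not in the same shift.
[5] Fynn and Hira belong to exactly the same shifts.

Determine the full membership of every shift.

Governance = {Pita, Tariq}; Design = {Fynn, Hira}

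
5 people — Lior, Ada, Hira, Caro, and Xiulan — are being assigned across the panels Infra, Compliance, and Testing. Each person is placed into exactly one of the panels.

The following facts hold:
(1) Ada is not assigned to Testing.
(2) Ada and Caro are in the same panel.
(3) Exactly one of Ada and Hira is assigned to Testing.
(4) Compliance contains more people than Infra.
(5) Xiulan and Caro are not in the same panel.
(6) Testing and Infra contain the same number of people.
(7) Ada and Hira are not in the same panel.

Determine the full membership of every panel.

Infra = {Xiulan}; Compliance = {Ada, Caro, Lior}; Testing = {Hira}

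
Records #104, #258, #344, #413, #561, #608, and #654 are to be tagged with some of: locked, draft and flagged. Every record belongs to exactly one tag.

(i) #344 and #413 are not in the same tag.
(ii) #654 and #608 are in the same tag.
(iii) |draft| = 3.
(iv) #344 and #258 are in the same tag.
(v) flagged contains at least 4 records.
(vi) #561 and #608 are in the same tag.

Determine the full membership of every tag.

locked = {}; draft = {#104, #258, #344}; flagged = {#413, #561, #608, #654}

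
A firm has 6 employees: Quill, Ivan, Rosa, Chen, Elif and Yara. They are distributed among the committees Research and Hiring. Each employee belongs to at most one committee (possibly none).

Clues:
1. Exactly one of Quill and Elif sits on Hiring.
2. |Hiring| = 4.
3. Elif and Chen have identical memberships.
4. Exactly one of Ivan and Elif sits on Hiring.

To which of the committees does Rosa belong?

Rosa: Hiring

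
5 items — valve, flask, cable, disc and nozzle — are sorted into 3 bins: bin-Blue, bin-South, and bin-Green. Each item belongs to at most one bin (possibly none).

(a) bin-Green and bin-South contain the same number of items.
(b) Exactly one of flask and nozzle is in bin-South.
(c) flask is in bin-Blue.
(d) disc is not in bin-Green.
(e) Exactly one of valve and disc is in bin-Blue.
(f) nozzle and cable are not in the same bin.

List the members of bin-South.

From (c): flask ∈ bin-Blue.
From (d): disc ∉ bin-Green.
(b) (exactly one): nozzle ∈ bin-South.
(f): cable ∉ bin-South.
Suppose valve ∈ bin-South: no assignment then satisfies all the clues, so valve ∉ bin-South.

bin-South = {nozzle}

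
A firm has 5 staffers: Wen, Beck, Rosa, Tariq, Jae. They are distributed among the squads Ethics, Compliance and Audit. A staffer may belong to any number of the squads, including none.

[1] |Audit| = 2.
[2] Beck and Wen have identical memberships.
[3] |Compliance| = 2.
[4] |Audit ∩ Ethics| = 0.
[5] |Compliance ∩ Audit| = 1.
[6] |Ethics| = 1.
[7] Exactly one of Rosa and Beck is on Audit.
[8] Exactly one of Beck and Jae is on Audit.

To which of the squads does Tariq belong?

Tariq: Compliance, Ethics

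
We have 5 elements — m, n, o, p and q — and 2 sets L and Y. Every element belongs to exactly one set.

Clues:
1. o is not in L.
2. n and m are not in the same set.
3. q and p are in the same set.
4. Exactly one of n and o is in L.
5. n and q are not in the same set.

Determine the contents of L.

From (1): o ∉ L.
(4) (exactly one): n ∈ L.
(5): q ∉ L.
Only one set left: o ∈ Y.
Only one set left: q ∈ Y.
(2): m ∉ L.
(3): p matches q: p ∉ L.
(3): p matches q: p ∈ Y.
Only one set left: m ∈ Y.

L = {n}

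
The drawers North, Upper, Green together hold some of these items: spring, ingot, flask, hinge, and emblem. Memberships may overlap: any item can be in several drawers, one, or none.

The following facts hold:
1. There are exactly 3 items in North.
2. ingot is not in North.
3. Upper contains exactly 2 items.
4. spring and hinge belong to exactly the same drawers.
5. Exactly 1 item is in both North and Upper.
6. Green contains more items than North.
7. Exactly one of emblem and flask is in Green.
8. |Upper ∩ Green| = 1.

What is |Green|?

4

From (2): ingot ∉ North.
Suppose spring ∉ North: no assignment then satisfies all the clues, so spring ∈ North.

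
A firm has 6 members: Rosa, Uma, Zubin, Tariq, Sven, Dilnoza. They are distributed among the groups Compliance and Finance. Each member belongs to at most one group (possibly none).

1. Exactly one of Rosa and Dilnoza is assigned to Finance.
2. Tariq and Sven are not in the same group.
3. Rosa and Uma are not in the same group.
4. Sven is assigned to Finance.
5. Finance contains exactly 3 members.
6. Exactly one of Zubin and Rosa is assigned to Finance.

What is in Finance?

Finance = {Dilnoza, Sven, Zubin}

From (4): Sven ∈ Finance.
(2): Tariq ∉ Finance.
Suppose Rosa ∈ Finance: no assignment then satisfies all the clues, so Rosa ∉ Finance.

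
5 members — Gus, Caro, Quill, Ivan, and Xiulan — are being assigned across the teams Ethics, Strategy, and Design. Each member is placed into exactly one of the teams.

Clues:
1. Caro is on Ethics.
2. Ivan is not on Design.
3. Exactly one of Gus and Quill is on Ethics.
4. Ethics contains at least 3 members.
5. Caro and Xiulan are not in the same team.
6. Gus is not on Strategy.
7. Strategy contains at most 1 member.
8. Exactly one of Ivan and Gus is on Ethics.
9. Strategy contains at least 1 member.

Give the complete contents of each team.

From (1): Caro ∈ Ethics.
From (2): Ivan ∉ Design.
From (6): Gus ∉ Strategy.
(5): Xiulan ∉ Ethics.
Suppose Gus ∈ Ethics: no assignment then satisfies all the clues, so Gus ∉ Ethics.

Ethics = {Caro, Ivan, Quill}; Strategy = {Xiulan}; Design = {Gus}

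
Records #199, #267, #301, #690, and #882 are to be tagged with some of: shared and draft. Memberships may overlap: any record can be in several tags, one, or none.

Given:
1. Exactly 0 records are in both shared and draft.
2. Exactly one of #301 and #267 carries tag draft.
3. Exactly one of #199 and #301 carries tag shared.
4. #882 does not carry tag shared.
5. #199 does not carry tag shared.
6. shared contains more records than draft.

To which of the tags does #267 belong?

#267: draft

From (4): #882 ∉ shared.
From (5): #199 ∉ shared.
(3) (exactly one): #301 ∈ shared.
Suppose #267 ∈ shared: no assignment then satisfies all the clues, so #267 ∉ shared.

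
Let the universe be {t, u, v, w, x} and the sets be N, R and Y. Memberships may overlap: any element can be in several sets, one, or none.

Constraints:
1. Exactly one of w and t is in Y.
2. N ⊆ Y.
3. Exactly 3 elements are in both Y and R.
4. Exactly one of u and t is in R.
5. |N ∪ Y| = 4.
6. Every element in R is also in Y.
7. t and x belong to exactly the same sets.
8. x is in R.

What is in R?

R = {t, v, x}

From (8): x ∈ R.
(6) with x ∈ R: x ∈ Y.
(7): t matches x: t ∈ R.
(7): t matches x: t ∈ Y.
(1) (exactly one): w ∉ Y.
(2) contrapositive: w ∉ N.
(4) (exactly one): u ∉ R.
(6) contrapositive: w ∉ R.
Suppose v ∉ R: no assignment then satisfies all the clues, so v ∈ R.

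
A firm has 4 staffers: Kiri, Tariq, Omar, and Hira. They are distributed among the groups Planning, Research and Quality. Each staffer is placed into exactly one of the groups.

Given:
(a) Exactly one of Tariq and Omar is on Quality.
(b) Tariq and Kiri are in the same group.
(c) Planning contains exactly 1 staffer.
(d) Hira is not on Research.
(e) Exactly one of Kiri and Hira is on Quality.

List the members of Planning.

Planning = {Hira}

From (d): Hira ∉ Research.
Suppose Kiri ∈ Planning: no assignment then satisfies all the clues, so Kiri ∉ Planning.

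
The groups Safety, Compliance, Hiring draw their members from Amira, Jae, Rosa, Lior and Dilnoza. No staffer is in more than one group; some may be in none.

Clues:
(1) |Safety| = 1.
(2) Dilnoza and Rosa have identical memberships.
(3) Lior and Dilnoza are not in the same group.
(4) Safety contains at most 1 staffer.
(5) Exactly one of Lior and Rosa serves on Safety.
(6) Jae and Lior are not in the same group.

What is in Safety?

Safety = {Lior}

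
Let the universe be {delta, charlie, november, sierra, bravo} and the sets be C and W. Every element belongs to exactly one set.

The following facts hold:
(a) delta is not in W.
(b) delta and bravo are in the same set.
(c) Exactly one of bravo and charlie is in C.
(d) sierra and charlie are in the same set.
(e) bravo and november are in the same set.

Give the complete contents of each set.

C = {bravo, delta, november}; W = {charlie, sierra}

From (a): delta ∉ W.
(b): bravo matches delta: bravo ∉ W.
(e): november matches bravo: november ∉ W.
Only one set left: delta ∈ C.
Only one set left: november ∈ C.
Only one set left: bravo ∈ C.
(c) (exactly one): charlie ∉ C.
(d): sierra matches charlie: sierra ∉ C.
Only one set left: charlie ∈ W.
Only one set left: sierra ∈ W.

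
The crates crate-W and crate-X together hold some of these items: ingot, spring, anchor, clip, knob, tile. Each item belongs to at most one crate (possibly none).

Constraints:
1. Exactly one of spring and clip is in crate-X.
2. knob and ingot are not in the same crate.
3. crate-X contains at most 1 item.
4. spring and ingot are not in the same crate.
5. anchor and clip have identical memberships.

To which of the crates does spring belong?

spring: crate-X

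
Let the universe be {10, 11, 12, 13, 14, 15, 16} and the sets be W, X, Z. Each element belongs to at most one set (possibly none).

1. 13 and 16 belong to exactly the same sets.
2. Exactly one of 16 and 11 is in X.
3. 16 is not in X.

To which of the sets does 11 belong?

From (3): 16 ∉ X.
(1): 13 matches 16: 13 ∉ X.
(2) (exactly one): 11 ∈ X.

11: X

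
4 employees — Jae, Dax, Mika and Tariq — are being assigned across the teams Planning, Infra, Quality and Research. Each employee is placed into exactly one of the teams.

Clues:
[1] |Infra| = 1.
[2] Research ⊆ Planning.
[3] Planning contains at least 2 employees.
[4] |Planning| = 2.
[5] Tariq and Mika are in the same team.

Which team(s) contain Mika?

Mika: Planning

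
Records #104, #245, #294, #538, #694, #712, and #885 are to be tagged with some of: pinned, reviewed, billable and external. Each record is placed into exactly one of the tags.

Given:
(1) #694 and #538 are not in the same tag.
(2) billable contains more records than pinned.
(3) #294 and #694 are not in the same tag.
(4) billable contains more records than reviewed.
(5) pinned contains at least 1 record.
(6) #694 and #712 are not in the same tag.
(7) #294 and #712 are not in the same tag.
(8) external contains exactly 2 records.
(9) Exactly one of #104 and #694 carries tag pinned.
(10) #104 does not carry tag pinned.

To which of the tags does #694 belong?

#694: pinned

From (10): #104 ∉ pinned.
(9) (exactly one): #694 ∈ pinned.
(1): #538 ∉ pinned.
(3): #294 ∉ pinned.
(6): #712 ∉ pinned.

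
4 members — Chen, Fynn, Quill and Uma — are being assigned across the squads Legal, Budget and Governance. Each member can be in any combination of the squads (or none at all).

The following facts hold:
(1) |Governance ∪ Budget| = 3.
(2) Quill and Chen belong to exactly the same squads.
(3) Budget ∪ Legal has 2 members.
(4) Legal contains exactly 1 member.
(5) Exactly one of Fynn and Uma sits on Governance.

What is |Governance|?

3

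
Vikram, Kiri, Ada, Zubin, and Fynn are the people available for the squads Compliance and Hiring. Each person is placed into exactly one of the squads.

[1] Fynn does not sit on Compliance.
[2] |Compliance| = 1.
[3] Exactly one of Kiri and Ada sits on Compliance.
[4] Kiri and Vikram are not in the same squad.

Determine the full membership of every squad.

Compliance = {Kiri}; Hiring = {Ada, Fynn, Vikram, Zubin}

From (1): Fynn ∉ Compliance.
Only one squad left: Fynn ∈ Hiring.
Suppose Vikram ∈ Compliance: no assignment then satisfies all the clues, so Vikram ∉ Compliance.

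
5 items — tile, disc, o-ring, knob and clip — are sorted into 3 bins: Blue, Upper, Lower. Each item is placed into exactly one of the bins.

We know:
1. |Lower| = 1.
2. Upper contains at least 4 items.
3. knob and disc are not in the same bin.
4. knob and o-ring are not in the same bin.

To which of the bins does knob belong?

knob: Lower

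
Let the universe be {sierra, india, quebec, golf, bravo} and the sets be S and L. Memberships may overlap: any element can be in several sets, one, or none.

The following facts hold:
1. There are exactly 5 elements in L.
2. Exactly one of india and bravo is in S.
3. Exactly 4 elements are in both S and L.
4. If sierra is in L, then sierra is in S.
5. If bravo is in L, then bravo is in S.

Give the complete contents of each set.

S = {bravo, golf, quebec, sierra}; L = {bravo, golf, india, quebec, sierra}

(1): only 5 candidates remain for L, so all are in.
(4): sierra ∈ S.
(5): bravo ∈ S.
(2) (exactly one): india ∉ S.
Suppose quebec ∉ S: no assignment then satisfies all the clues, so quebec ∈ S.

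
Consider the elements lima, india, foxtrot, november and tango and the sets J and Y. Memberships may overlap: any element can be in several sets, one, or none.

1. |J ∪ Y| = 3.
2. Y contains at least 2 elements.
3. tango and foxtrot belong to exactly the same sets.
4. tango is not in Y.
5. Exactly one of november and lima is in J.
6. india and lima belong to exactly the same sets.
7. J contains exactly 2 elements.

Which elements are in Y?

From (4): tango ∉ Y.
(3): foxtrot matches tango: foxtrot ∉ Y.
Suppose lima ∉ Y: no assignment then satisfies all the clues, so lima ∈ Y.

Y = {india, lima, november}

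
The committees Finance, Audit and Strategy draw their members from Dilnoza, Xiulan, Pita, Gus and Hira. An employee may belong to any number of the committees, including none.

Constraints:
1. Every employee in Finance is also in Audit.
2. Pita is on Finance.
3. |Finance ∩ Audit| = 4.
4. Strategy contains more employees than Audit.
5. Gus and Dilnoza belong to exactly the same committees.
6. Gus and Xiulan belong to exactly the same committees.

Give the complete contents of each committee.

Finance = {Dilnoza, Gus, Pita, Xiulan}; Audit = {Dilnoza, Gus, Pita, Xiulan}; Strategy = {Dilnoza, Gus, Hira, Pita, Xiulan}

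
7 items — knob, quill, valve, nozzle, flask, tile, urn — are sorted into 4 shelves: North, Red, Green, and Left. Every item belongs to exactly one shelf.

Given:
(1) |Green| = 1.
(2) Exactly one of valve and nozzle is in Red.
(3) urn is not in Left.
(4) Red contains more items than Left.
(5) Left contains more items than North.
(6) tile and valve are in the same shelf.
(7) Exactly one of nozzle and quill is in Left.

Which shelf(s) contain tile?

tile: Red

From (3): urn ∉ Left.
Suppose tile ∈ North: no assignment then satisfies all the clues, so tile ∉ North.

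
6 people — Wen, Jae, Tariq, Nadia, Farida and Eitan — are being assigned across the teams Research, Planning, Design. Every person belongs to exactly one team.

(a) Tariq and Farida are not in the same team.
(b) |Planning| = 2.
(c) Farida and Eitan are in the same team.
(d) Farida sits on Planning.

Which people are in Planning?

From (d): Farida ∈ Planning.
(a): Tariq ∉ Planning.
(c): Eitan matches Farida: Eitan ∉ Research.
(c): Eitan matches Farida: Eitan ∈ Planning.
(b): Planning already has 2, so the rest are out.

Planning = {Eitan, Farida}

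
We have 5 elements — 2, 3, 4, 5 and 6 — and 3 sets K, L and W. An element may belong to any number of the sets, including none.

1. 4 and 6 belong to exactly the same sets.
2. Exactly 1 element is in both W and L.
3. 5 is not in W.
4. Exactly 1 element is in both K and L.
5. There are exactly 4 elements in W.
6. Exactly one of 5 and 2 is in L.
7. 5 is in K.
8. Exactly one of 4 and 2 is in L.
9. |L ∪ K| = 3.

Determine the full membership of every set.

From (3): 5 ∉ W.
From (7): 5 ∈ K.
(5): only 4 candidates remain for W, so all are in.
Suppose 2 ∉ K: no assignment then satisfies all the clues, so 2 ∈ K.

K = {2, 3, 5}; L = {2}; W = {2, 3, 4, 6}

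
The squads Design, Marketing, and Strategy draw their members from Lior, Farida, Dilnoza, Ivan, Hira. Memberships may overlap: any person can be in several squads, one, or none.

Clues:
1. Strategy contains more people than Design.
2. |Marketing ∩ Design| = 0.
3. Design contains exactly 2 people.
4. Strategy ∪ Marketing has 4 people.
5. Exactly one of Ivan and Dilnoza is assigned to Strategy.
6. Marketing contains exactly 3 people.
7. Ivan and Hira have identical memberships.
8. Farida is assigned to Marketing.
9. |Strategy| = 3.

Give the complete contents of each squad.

Design = {Dilnoza, Lior}; Marketing = {Farida, Hira, Ivan}; Strategy = {Hira, Ivan, Lior}

From (8): Farida ∈ Marketing.
Suppose Lior ∉ Design: no assignment then satisfies all the clues, so Lior ∈ Design.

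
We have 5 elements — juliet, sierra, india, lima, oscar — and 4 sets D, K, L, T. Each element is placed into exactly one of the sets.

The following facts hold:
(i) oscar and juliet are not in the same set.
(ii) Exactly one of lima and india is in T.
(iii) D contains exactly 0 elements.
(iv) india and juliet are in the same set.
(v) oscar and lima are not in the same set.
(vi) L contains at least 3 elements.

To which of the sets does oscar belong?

oscar: K

(iii): D already has 0, so the rest are out.
Suppose oscar ∉ K: no assignment then satisfies all the clues, so oscar ∈ K.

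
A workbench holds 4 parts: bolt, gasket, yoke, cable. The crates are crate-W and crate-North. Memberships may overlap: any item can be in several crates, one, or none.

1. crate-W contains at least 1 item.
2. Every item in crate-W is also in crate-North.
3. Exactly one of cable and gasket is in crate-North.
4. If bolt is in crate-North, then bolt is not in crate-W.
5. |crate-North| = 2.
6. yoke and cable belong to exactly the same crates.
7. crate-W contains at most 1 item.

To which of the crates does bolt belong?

bolt: crate-North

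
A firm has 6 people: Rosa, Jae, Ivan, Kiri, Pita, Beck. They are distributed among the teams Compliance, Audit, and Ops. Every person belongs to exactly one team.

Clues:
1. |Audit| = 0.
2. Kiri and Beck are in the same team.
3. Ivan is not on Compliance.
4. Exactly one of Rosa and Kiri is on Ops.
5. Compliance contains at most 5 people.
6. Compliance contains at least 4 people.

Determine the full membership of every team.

Compliance = {Beck, Jae, Kiri, Pita}; Audit = {}; Ops = {Ivan, Rosa}

From (3): Ivan ∉ Compliance.
(1): Audit already has 0, so the rest are out.
Only one team left: Ivan ∈ Ops.
Suppose Rosa ∈ Compliance: no assignment then satisfies all the clues, so Rosa ∉ Compliance.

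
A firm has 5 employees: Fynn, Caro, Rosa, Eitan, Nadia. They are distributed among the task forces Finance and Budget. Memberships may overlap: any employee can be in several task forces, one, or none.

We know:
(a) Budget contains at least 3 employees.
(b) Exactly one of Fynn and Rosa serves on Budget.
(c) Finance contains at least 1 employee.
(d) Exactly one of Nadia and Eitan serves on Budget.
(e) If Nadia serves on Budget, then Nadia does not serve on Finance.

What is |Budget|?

3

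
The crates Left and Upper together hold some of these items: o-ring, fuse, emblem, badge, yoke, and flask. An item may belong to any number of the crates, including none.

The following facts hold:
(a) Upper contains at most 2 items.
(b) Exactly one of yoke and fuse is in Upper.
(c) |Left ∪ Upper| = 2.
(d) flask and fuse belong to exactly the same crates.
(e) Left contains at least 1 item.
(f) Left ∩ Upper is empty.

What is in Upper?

Upper = {yoke}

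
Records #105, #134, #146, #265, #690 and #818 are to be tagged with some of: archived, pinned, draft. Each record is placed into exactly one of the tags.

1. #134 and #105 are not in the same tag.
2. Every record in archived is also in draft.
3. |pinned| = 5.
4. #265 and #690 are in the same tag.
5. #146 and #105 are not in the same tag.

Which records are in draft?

draft = {#105}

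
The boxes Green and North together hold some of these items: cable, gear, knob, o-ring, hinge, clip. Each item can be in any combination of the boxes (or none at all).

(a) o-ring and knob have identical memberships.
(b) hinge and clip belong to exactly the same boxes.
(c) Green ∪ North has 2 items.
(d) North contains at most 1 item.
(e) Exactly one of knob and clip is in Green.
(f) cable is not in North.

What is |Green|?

From (f): cable ∉ North.
Suppose cable ∈ Green: no assignment then satisfies all the clues, so cable ∉ Green.

2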